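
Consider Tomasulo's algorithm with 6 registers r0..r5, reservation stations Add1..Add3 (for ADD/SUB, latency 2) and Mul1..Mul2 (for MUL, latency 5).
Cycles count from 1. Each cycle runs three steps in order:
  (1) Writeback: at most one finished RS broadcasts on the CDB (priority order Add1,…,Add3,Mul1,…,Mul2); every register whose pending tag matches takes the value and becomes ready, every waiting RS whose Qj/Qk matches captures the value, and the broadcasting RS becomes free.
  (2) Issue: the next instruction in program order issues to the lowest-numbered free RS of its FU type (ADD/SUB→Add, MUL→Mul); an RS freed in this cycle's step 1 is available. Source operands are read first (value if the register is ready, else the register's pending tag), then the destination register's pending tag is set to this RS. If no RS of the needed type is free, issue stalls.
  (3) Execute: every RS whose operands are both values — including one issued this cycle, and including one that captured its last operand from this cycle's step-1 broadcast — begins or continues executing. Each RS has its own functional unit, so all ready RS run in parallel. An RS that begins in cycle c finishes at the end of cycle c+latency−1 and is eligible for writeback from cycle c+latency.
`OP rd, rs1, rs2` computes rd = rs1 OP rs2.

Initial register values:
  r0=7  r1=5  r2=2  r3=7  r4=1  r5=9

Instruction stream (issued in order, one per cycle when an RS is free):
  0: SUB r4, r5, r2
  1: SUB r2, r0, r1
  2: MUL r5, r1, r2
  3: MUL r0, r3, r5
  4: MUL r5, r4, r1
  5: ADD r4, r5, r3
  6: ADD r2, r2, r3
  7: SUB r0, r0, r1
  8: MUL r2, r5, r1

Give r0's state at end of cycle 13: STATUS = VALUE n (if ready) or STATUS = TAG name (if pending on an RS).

  c1: issue SUB r4<-Add1  regs: r0:7,r1:5,r2:2,r3:7,r4:Add1,r5:9
  c2: issue SUB r2<-Add2  regs: r0:7,r1:5,r2:Add2,r3:7,r4:Add1,r5:9
  c3: CDB Add1=7; issue MUL r5<-Mul1  regs: r0:7,r1:5,r2:Add2,r3:7,r4:7,r5:Mul1
  c4: CDB Add2=2; issue MUL r0<-Mul2  regs: r0:Mul2,r1:5,r2:2,r3:7,r4:7,r5:Mul1
  c5: stall  regs: r0:Mul2,r1:5,r2:2,r3:7,r4:7,r5:Mul1
  c6: stall  regs: r0:Mul2,r1:5,r2:2,r3:7,r4:7,r5:Mul1
  c7: stall  regs: r0:Mul2,r1:5,r2:2,r3:7,r4:7,r5:Mul1
  c8: stall  regs: r0:Mul2,r1:5,r2:2,r3:7,r4:7,r5:Mul1
  c9: CDB Mul1=10; issue MUL r5<-Mul1  regs: r0:Mul2,r1:5,r2:2,r3:7,r4:7,r5:Mul1
  c10: issue ADD r4<-Add1  regs: r0:Mul2,r1:5,r2:2,r3:7,r4:Add1,r5:Mul1
  c11: issue ADD r2<-Add2  regs: r0:Mul2,r1:5,r2:Add2,r3:7,r4:Add1,r5:Mul1
  c12: issue SUB r0<-Add3  regs: r0:Add3,r1:5,r2:Add2,r3:7,r4:Add1,r5:Mul1
  c13: CDB Add2=9; stall  regs: r0:Add3,r1:5,r2:9,r3:7,r4:Add1,r5:Mul1

STATUS = TAG Add3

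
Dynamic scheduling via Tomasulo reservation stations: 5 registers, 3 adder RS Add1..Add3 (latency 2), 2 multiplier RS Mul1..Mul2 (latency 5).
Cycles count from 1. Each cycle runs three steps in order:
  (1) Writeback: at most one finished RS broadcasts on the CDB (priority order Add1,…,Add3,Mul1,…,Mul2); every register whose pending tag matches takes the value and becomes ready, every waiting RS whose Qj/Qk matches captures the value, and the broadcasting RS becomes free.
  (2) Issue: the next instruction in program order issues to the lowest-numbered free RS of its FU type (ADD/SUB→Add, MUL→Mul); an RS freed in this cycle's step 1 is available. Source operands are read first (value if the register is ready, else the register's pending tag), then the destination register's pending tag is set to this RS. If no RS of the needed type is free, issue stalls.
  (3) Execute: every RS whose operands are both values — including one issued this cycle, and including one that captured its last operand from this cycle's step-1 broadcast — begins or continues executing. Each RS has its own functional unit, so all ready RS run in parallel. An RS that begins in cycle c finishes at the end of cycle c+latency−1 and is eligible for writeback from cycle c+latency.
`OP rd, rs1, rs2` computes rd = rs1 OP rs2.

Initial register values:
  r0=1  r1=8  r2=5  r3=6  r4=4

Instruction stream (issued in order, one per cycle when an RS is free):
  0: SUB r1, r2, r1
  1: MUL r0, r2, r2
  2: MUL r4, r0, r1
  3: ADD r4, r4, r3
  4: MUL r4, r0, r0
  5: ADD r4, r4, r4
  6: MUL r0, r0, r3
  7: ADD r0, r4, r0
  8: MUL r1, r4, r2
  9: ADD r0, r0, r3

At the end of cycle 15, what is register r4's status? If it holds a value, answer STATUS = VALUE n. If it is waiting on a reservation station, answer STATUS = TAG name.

STATUS = VALUE 1250

c1: issue SUB r1<-Add1 | r0:1,r1:Add1,r2:5,r3:6,r4:4
c2: issue MUL r0<-Mul1 | r0:Mul1,r1:Add1,r2:5,r3:6,r4:4
c3: CDB Add1=-3; issue MUL r4<-Mul2 | r0:Mul1,r1:-3,r2:5,r3:6,r4:Mul2
c4: issue ADD r4<-Add1 | r0:Mul1,r1:-3,r2:5,r3:6,r4:Add1
c5: stall | r0:Mul1,r1:-3,r2:5,r3:6,r4:Add1
c6: stall | r0:Mul1,r1:-3,r2:5,r3:6,r4:Add1
c7: CDB Mul1=25; issue MUL r4<-Mul1 | r0:25,r1:-3,r2:5,r3:6,r4:Mul1
c8: issue ADD r4<-Add2 | r0:25,r1:-3,r2:5,r3:6,r4:Add2
c9: stall | r0:25,r1:-3,r2:5,r3:6,r4:Add2
c10: stall | r0:25,r1:-3,r2:5,r3:6,r4:Add2
c11: stall | r0:25,r1:-3,r2:5,r3:6,r4:Add2
c12: CDB Mul1=625; issue MUL r0<-Mul1 | r0:Mul1,r1:-3,r2:5,r3:6,r4:Add2
c13: CDB Mul2=-75; issue ADD r0<-Add3 | r0:Add3,r1:-3,r2:5,r3:6,r4:Add2
c14: CDB Add2=1250; issue MUL r1<-Mul2 | r0:Add3,r1:Mul2,r2:5,r3:6,r4:1250
c15: CDB Add1=-69; issue ADD r0<-Add1 | r0:Add1,r1:Mul2,r2:5,r3:6,r4:1250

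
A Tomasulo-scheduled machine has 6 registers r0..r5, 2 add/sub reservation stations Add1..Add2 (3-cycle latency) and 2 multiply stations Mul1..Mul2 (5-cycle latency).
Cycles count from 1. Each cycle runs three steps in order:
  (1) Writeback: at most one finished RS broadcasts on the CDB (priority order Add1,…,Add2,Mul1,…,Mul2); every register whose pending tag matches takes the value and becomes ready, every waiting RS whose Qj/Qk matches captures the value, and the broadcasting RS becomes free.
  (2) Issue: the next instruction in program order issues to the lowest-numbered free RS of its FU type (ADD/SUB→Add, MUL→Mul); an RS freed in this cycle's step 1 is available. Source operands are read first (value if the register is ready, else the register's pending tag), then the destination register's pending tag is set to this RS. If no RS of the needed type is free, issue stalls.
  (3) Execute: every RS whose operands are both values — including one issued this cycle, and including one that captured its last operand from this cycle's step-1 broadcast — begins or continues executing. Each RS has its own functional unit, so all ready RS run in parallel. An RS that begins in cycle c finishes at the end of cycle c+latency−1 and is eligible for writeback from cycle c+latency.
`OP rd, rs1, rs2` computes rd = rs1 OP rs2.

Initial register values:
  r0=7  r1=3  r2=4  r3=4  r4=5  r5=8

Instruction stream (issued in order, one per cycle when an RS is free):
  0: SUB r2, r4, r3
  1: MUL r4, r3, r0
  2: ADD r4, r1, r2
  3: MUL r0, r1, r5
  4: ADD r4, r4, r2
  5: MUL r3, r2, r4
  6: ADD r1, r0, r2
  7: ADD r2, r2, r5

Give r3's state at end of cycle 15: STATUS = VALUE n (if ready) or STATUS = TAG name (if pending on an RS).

STATUS = VALUE 5

cycle 1: issue SUB r2<-Add1 // r0:7,r1:3,r2:Add1,r3:4,r4:5,r5:8
cycle 2: issue MUL r4<-Mul1 // r0:7,r1:3,r2:Add1,r3:4,r4:Mul1,r5:8
cycle 3: issue ADD r4<-Add2 // r0:7,r1:3,r2:Add1,r3:4,r4:Add2,r5:8
cycle 4: CDB Add1=1; issue MUL r0<-Mul2 // r0:Mul2,r1:3,r2:1,r3:4,r4:Add2,r5:8
cycle 5: issue ADD r4<-Add1 // r0:Mul2,r1:3,r2:1,r3:4,r4:Add1,r5:8
cycle 6: stall // r0:Mul2,r1:3,r2:1,r3:4,r4:Add1,r5:8
cycle 7: CDB Add2=4; stall // r0:Mul2,r1:3,r2:1,r3:4,r4:Add1,r5:8
cycle 8: CDB Mul1=28; issue MUL r3<-Mul1 // r0:Mul2,r1:3,r2:1,r3:Mul1,r4:Add1,r5:8
cycle 9: CDB Mul2=24; issue ADD r1<-Add2 // r0:24,r1:Add2,r2:1,r3:Mul1,r4:Add1,r5:8
cycle 10: CDB Add1=5; issue ADD r2<-Add1 // r0:24,r1:Add2,r2:Add1,r3:Mul1,r4:5,r5:8
cycle 11: - // r0:24,r1:Add2,r2:Add1,r3:Mul1,r4:5,r5:8
cycle 12: CDB Add2=25 // r0:24,r1:25,r2:Add1,r3:Mul1,r4:5,r5:8
cycle 13: CDB Add1=9 // r0:24,r1:25,r2:9,r3:Mul1,r4:5,r5:8
cycle 14: - // r0:24,r1:25,r2:9,r3:Mul1,r4:5,r5:8
cycle 15: CDB Mul1=5 // r0:24,r1:25,r2:9,r3:5,r4:5,r5:8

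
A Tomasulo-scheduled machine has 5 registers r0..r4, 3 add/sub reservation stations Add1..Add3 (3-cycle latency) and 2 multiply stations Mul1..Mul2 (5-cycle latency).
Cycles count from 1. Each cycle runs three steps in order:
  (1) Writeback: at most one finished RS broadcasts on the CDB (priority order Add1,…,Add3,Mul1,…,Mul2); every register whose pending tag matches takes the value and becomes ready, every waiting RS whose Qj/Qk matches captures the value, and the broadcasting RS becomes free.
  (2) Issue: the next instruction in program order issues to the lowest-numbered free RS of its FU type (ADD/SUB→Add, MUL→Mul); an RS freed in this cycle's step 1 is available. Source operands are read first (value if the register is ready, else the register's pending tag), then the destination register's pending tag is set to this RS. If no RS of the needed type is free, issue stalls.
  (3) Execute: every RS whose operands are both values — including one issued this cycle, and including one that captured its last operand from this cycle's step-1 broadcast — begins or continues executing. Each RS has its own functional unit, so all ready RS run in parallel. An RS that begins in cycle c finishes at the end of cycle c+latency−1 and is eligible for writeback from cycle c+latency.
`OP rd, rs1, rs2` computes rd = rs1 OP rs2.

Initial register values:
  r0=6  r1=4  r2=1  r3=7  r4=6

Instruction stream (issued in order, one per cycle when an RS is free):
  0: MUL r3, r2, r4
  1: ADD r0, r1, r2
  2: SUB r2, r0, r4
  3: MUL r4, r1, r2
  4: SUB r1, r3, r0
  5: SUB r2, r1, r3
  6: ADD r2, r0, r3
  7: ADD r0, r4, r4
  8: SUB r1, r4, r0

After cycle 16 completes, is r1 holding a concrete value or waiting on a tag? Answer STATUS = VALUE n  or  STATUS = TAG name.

STATUS = TAG Add2

c1: issue MUL r3<-Mul1 | r0:6,r1:4,r2:1,r3:Mul1,r4:6
c2: issue ADD r0<-Add1 | r0:Add1,r1:4,r2:1,r3:Mul1,r4:6
c3: issue SUB r2<-Add2 | r0:Add1,r1:4,r2:Add2,r3:Mul1,r4:6
c4: issue MUL r4<-Mul2 | r0:Add1,r1:4,r2:Add2,r3:Mul1,r4:Mul2
c5: CDB Add1=5; issue SUB r1<-Add1 | r0:5,r1:Add1,r2:Add2,r3:Mul1,r4:Mul2
c6: CDB Mul1=6; issue SUB r2<-Add3 | r0:5,r1:Add1,r2:Add3,r3:6,r4:Mul2
c7: stall | r0:5,r1:Add1,r2:Add3,r3:6,r4:Mul2
c8: CDB Add2=-1; issue ADD r2<-Add2 | r0:5,r1:Add1,r2:Add2,r3:6,r4:Mul2
c9: CDB Add1=1; issue ADD r0<-Add1 | r0:Add1,r1:1,r2:Add2,r3:6,r4:Mul2
c10: stall | r0:Add1,r1:1,r2:Add2,r3:6,r4:Mul2
c11: CDB Add2=11; issue SUB r1<-Add2 | r0:Add1,r1:Add2,r2:11,r3:6,r4:Mul2
c12: CDB Add3=-5 | r0:Add1,r1:Add2,r2:11,r3:6,r4:Mul2
c13: CDB Mul2=-4 | r0:Add1,r1:Add2,r2:11,r3:6,r4:-4
c14: - | r0:Add1,r1:Add2,r2:11,r3:6,r4:-4
c15: - | r0:Add1,r1:Add2,r2:11,r3:6,r4:-4
c16: CDB Add1=-8 | r0:-8,r1:Add2,r2:11,r3:6,r4:-4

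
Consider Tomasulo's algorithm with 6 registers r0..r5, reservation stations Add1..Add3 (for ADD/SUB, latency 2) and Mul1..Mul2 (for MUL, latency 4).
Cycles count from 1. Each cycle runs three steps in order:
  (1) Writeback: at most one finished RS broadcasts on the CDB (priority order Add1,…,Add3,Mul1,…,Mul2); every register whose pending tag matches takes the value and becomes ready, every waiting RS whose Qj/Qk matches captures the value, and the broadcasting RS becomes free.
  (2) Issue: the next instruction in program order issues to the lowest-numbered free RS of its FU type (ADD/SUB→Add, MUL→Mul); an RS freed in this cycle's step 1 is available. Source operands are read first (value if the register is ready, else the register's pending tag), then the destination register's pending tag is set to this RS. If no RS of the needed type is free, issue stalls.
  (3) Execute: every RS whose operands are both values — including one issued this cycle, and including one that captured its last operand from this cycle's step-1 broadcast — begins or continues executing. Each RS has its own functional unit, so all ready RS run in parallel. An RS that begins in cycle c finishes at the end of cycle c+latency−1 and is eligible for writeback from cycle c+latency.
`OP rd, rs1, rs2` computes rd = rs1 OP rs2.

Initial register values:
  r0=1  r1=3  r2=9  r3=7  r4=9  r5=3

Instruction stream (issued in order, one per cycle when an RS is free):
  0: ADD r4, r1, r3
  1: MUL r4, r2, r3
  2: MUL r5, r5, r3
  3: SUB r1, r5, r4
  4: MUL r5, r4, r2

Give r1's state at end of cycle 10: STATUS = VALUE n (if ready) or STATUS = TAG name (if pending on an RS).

c1: issue ADD r4<-Add1 | r0:1,r1:3,r2:9,r3:7,r4:Add1,r5:3
c2: issue MUL r4<-Mul1 | r0:1,r1:3,r2:9,r3:7,r4:Mul1,r5:3
c3: CDB Add1=10; issue MUL r5<-Mul2 | r0:1,r1:3,r2:9,r3:7,r4:Mul1,r5:Mul2
c4: issue SUB r1<-Add1 | r0:1,r1:Add1,r2:9,r3:7,r4:Mul1,r5:Mul2
c5: stall | r0:1,r1:Add1,r2:9,r3:7,r4:Mul1,r5:Mul2
c6: CDB Mul1=63; issue MUL r5<-Mul1 | r0:1,r1:Add1,r2:9,r3:7,r4:63,r5:Mul1
c7: CDB Mul2=21 | r0:1,r1:Add1,r2:9,r3:7,r4:63,r5:Mul1
c8: - | r0:1,r1:Add1,r2:9,r3:7,r4:63,r5:Mul1
c9: CDB Add1=-42 | r0:1,r1:-42,r2:9,r3:7,r4:63,r5:Mul1
c10: CDB Mul1=567 | r0:1,r1:-42,r2:9,r3:7,r4:63,r5:567

STATUS = VALUE -42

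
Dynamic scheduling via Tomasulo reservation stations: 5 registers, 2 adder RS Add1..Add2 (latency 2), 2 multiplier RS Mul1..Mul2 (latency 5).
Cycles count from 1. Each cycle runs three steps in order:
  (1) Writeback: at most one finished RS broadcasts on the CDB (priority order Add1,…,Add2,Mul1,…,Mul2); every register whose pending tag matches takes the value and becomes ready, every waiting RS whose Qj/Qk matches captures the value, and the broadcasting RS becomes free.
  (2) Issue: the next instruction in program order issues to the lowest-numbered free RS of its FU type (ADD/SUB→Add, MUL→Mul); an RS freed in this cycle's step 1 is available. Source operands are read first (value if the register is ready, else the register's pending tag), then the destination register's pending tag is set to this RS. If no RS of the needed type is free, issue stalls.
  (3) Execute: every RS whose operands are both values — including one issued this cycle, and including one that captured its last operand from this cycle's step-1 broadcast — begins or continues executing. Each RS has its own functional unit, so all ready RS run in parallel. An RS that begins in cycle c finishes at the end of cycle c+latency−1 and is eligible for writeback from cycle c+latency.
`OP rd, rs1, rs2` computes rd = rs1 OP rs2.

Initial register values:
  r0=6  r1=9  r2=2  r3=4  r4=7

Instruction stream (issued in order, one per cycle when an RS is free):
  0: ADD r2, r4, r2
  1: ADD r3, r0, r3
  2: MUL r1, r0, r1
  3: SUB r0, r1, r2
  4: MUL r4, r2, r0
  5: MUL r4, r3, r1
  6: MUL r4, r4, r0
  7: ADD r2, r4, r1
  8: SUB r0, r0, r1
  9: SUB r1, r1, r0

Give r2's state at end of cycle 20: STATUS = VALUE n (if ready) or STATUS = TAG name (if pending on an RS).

STATUS = VALUE 24354

c1: issue ADD r2<-Add1 | r0:6,r1:9,r2:Add1,r3:4,r4:7
c2: issue ADD r3<-Add2 | r0:6,r1:9,r2:Add1,r3:Add2,r4:7
c3: CDB Add1=9; issue MUL r1<-Mul1 | r0:6,r1:Mul1,r2:9,r3:Add2,r4:7
c4: CDB Add2=10; issue SUB r0<-Add1 | r0:Add1,r1:Mul1,r2:9,r3:10,r4:7
c5: issue MUL r4<-Mul2 | r0:Add1,r1:Mul1,r2:9,r3:10,r4:Mul2
c6: stall | r0:Add1,r1:Mul1,r2:9,r3:10,r4:Mul2
c7: stall | r0:Add1,r1:Mul1,r2:9,r3:10,r4:Mul2
c8: CDB Mul1=54; issue MUL r4<-Mul1 | r0:Add1,r1:54,r2:9,r3:10,r4:Mul1
c9: stall | r0:Add1,r1:54,r2:9,r3:10,r4:Mul1
c10: CDB Add1=45; stall | r0:45,r1:54,r2:9,r3:10,r4:Mul1
c11: stall | r0:45,r1:54,r2:9,r3:10,r4:Mul1
c12: stall | r0:45,r1:54,r2:9,r3:10,r4:Mul1
c13: CDB Mul1=540; issue MUL r4<-Mul1 | r0:45,r1:54,r2:9,r3:10,r4:Mul1
c14: issue ADD r2<-Add1 | r0:45,r1:54,r2:Add1,r3:10,r4:Mul1
c15: CDB Mul2=405; issue SUB r0<-Add2 | r0:Add2,r1:54,r2:Add1,r3:10,r4:Mul1
c16: stall | r0:Add2,r1:54,r2:Add1,r3:10,r4:Mul1
c17: CDB Add2=-9; issue SUB r1<-Add2 | r0:-9,r1:Add2,r2:Add1,r3:10,r4:Mul1
c18: CDB Mul1=24300 | r0:-9,r1:Add2,r2:Add1,r3:10,r4:24300
c19: CDB Add2=63 | r0:-9,r1:63,r2:Add1,r3:10,r4:24300
c20: CDB Add1=24354 | r0:-9,r1:63,r2:24354,r3:10,r4:24300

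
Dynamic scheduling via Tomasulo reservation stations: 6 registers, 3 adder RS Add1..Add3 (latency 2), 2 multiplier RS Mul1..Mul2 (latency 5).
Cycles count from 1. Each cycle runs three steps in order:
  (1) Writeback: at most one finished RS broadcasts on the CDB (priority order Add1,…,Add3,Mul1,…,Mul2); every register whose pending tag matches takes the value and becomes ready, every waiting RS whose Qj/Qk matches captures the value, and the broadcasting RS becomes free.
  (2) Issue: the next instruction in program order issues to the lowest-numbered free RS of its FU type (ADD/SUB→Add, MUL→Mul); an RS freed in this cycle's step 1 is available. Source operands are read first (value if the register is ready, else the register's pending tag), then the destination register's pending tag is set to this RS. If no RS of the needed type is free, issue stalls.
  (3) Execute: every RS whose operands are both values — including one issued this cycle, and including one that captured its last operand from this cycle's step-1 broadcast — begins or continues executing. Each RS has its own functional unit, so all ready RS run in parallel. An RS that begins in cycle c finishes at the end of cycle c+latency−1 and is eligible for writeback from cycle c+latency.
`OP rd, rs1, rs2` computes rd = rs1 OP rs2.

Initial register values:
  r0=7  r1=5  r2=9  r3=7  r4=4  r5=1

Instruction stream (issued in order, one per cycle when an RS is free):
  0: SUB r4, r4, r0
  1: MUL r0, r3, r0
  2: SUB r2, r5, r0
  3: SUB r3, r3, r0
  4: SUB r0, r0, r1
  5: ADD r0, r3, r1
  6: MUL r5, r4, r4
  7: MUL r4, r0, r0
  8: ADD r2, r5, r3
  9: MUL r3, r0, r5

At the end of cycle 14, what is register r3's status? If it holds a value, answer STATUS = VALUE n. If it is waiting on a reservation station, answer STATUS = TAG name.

c1: issue SUB r4<-Add1 | r0:7,r1:5,r2:9,r3:7,r4:Add1,r5:1
c2: issue MUL r0<-Mul1 | r0:Mul1,r1:5,r2:9,r3:7,r4:Add1,r5:1
c3: CDB Add1=-3; issue SUB r2<-Add1 | r0:Mul1,r1:5,r2:Add1,r3:7,r4:-3,r5:1
c4: issue SUB r3<-Add2 | r0:Mul1,r1:5,r2:Add1,r3:Add2,r4:-3,r5:1
c5: issue SUB r0<-Add3 | r0:Add3,r1:5,r2:Add1,r3:Add2,r4:-3,r5:1
c6: stall | r0:Add3,r1:5,r2:Add1,r3:Add2,r4:-3,r5:1
c7: CDB Mul1=49; stall | r0:Add3,r1:5,r2:Add1,r3:Add2,r4:-3,r5:1
c8: stall | r0:Add3,r1:5,r2:Add1,r3:Add2,r4:-3,r5:1
c9: CDB Add1=-48; issue ADD r0<-Add1 | r0:Add1,r1:5,r2:-48,r3:Add2,r4:-3,r5:1
c10: CDB Add2=-42; issue MUL r5<-Mul1 | r0:Add1,r1:5,r2:-48,r3:-42,r4:-3,r5:Mul1
c11: CDB Add3=44; issue MUL r4<-Mul2 | r0:Add1,r1:5,r2:-48,r3:-42,r4:Mul2,r5:Mul1
c12: CDB Add1=-37; issue ADD r2<-Add1 | r0:-37,r1:5,r2:Add1,r3:-42,r4:Mul2,r5:Mul1
c13: stall | r0:-37,r1:5,r2:Add1,r3:-42,r4:Mul2,r5:Mul1
c14: stall | r0:-37,r1:5,r2:Add1,r3:-42,r4:Mul2,r5:Mul1

STATUS = VALUE -42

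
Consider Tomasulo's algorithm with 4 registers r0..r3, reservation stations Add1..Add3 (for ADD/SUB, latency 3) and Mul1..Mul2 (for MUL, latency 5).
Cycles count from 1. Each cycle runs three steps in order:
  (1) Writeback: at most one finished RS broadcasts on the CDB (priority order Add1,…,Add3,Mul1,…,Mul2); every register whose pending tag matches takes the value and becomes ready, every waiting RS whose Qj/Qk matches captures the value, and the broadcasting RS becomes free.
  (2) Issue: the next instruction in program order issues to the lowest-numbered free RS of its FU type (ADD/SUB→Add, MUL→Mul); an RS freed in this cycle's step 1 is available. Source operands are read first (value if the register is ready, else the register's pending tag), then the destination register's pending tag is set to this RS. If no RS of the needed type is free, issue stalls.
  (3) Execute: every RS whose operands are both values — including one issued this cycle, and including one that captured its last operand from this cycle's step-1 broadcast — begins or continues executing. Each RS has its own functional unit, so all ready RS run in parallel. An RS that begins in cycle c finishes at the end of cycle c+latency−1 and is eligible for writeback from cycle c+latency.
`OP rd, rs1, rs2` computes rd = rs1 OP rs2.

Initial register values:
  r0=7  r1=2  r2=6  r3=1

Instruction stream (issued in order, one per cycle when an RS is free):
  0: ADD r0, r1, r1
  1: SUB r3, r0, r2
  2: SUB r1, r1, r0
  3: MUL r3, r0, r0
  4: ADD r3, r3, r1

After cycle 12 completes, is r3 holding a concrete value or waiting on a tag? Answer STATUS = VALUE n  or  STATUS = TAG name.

cycle 1: issue ADD r0<-Add1 // r0:Add1,r1:2,r2:6,r3:1
cycle 2: issue SUB r3<-Add2 // r0:Add1,r1:2,r2:6,r3:Add2
cycle 3: issue SUB r1<-Add3 // r0:Add1,r1:Add3,r2:6,r3:Add2
cycle 4: CDB Add1=4; issue MUL r3<-Mul1 // r0:4,r1:Add3,r2:6,r3:Mul1
cycle 5: issue ADD r3<-Add1 // r0:4,r1:Add3,r2:6,r3:Add1
cycle 6: - // r0:4,r1:Add3,r2:6,r3:Add1
cycle 7: CDB Add2=-2 // r0:4,r1:Add3,r2:6,r3:Add1
cycle 8: CDB Add3=-2 // r0:4,r1:-2,r2:6,r3:Add1
cycle 9: CDB Mul1=16 // r0:4,r1:-2,r2:6,r3:Add1
cycle 10: - // r0:4,r1:-2,r2:6,r3:Add1
cycle 11: - // r0:4,r1:-2,r2:6,r3:Add1
cycle 12: CDB Add1=14 // r0:4,r1:-2,r2:6,r3:14

STATUS = VALUE 14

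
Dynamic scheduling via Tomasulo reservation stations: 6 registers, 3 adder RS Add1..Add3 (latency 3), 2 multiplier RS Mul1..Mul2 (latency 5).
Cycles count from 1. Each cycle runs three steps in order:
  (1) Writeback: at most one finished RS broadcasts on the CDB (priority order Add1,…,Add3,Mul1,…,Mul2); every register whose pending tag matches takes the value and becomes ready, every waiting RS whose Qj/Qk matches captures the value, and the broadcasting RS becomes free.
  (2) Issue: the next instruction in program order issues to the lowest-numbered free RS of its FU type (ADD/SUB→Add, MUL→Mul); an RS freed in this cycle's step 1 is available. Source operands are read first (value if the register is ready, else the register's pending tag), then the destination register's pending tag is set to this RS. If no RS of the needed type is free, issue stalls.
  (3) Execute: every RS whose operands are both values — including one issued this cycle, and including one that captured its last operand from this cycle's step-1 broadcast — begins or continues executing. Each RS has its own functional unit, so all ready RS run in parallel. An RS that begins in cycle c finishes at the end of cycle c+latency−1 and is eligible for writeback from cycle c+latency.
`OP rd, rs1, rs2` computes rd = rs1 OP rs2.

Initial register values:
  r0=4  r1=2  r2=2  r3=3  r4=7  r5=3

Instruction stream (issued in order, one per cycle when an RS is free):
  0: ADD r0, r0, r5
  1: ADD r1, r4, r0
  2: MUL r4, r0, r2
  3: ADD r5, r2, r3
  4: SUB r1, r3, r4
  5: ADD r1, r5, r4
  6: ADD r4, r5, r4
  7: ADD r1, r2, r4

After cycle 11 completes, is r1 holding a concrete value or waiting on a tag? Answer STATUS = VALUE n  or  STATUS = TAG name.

STATUS = TAG Add1

  c1: issue ADD r0<-Add1  regs: r0:Add1,r1:2,r2:2,r3:3,r4:7,r5:3
  c2: issue ADD r1<-Add2  regs: r0:Add1,r1:Add2,r2:2,r3:3,r4:7,r5:3
  c3: issue MUL r4<-Mul1  regs: r0:Add1,r1:Add2,r2:2,r3:3,r4:Mul1,r5:3
  c4: CDB Add1=7; issue ADD r5<-Add1  regs: r0:7,r1:Add2,r2:2,r3:3,r4:Mul1,r5:Add1
  c5: issue SUB r1<-Add3  regs: r0:7,r1:Add3,r2:2,r3:3,r4:Mul1,r5:Add1
  c6: stall  regs: r0:7,r1:Add3,r2:2,r3:3,r4:Mul1,r5:Add1
  c7: CDB Add1=5; issue ADD r1<-Add1  regs: r0:7,r1:Add1,r2:2,r3:3,r4:Mul1,r5:5
  c8: CDB Add2=14; issue ADD r4<-Add2  regs: r0:7,r1:Add1,r2:2,r3:3,r4:Add2,r5:5
  c9: CDB Mul1=14; stall  regs: r0:7,r1:Add1,r2:2,r3:3,r4:Add2,r5:5
  c10: stall  regs: r0:7,r1:Add1,r2:2,r3:3,r4:Add2,r5:5
  c11: stall  regs: r0:7,r1:Add1,r2:2,r3:3,r4:Add2,r5:5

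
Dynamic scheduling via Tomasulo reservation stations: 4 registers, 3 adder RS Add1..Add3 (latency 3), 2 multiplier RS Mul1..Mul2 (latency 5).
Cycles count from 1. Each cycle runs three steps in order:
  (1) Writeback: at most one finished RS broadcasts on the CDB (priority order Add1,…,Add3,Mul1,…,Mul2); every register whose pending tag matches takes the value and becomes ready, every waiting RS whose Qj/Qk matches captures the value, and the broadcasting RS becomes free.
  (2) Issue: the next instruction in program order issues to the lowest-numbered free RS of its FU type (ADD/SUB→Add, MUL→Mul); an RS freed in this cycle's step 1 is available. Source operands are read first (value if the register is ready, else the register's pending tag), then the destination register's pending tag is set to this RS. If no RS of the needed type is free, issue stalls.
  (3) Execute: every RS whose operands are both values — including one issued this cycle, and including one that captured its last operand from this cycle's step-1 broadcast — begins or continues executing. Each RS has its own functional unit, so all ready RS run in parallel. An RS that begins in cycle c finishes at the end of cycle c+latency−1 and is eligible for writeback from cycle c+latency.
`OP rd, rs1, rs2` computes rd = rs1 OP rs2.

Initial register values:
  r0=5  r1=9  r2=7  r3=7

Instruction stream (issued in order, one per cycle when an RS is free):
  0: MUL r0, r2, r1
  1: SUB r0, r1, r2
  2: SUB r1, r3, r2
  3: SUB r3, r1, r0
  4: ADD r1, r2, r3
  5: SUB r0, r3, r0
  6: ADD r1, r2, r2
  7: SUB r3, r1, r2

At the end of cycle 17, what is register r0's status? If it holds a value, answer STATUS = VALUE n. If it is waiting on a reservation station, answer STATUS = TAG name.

c1: issue MUL r0<-Mul1 | r0:Mul1,r1:9,r2:7,r3:7
c2: issue SUB r0<-Add1 | r0:Add1,r1:9,r2:7,r3:7
c3: issue SUB r1<-Add2 | r0:Add1,r1:Add2,r2:7,r3:7
c4: issue SUB r3<-Add3 | r0:Add1,r1:Add2,r2:7,r3:Add3
c5: CDB Add1=2; issue ADD r1<-Add1 | r0:2,r1:Add1,r2:7,r3:Add3
c6: CDB Add2=0; issue SUB r0<-Add2 | r0:Add2,r1:Add1,r2:7,r3:Add3
c7: CDB Mul1=63; stall | r0:Add2,r1:Add1,r2:7,r3:Add3
c8: stall | r0:Add2,r1:Add1,r2:7,r3:Add3
c9: CDB Add3=-2; issue ADD r1<-Add3 | r0:Add2,r1:Add3,r2:7,r3:-2
c10: stall | r0:Add2,r1:Add3,r2:7,r3:-2
c11: stall | r0:Add2,r1:Add3,r2:7,r3:-2
c12: CDB Add1=5; issue SUB r3<-Add1 | r0:Add2,r1:Add3,r2:7,r3:Add1
c13: CDB Add2=-4 | r0:-4,r1:Add3,r2:7,r3:Add1
c14: CDB Add3=14 | r0:-4,r1:14,r2:7,r3:Add1
c15: - | r0:-4,r1:14,r2:7,r3:Add1
c16: - | r0:-4,r1:14,r2:7,r3:Add1
c17: CDB Add1=7 | r0:-4,r1:14,r2:7,r3:7

STATUS = VALUE -4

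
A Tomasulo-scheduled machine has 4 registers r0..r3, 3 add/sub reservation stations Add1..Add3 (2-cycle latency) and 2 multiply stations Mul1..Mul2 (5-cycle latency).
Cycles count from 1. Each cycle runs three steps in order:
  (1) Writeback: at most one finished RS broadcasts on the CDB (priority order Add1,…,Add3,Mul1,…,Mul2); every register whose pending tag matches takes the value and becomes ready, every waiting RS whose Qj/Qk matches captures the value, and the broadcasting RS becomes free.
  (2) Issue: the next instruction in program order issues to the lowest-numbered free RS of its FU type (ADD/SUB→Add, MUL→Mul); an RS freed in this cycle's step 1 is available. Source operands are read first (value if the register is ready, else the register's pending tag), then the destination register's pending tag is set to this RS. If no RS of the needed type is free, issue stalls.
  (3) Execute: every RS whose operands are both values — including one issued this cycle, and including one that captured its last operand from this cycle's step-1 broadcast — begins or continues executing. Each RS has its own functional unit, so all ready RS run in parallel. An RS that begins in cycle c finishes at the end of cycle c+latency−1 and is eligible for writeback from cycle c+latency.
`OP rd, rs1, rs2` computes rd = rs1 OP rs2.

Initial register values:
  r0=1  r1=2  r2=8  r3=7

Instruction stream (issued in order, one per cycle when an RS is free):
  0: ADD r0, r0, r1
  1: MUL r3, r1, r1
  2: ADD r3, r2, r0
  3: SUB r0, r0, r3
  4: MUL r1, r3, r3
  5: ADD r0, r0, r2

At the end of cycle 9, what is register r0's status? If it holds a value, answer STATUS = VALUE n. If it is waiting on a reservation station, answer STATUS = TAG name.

cycle 1: issue ADD r0<-Add1 // r0:Add1,r1:2,r2:8,r3:7
cycle 2: issue MUL r3<-Mul1 // r0:Add1,r1:2,r2:8,r3:Mul1
cycle 3: CDB Add1=3; issue ADD r3<-Add1 // r0:3,r1:2,r2:8,r3:Add1
cycle 4: issue SUB r0<-Add2 // r0:Add2,r1:2,r2:8,r3:Add1
cycle 5: CDB Add1=11; issue MUL r1<-Mul2 // r0:Add2,r1:Mul2,r2:8,r3:11
cycle 6: issue ADD r0<-Add1 // r0:Add1,r1:Mul2,r2:8,r3:11
cycle 7: CDB Add2=-8 // r0:Add1,r1:Mul2,r2:8,r3:11
cycle 8: CDB Mul1=4 // r0:Add1,r1:Mul2,r2:8,r3:11
cycle 9: CDB Add1=0 // r0:0,r1:Mul2,r2:8,r3:11

STATUS = VALUE 0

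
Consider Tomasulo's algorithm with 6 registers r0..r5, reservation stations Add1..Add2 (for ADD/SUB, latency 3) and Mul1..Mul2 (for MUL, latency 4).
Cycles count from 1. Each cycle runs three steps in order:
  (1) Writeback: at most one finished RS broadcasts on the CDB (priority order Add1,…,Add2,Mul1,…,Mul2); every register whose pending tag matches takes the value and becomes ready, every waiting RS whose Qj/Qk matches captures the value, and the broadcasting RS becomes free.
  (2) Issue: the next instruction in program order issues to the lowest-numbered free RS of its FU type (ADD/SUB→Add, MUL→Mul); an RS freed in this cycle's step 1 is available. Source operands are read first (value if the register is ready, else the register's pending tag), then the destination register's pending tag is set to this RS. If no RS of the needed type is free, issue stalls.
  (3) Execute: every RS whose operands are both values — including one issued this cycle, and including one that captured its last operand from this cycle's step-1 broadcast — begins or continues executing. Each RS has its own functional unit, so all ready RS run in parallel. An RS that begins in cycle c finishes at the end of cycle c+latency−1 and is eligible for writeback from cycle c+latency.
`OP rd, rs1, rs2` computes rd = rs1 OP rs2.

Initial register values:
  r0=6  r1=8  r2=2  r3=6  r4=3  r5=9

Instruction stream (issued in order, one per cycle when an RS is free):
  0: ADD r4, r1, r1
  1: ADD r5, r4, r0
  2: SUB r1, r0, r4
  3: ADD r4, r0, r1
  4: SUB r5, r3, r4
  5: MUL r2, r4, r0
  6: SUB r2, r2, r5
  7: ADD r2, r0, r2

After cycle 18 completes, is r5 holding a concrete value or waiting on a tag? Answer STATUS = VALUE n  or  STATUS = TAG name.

STATUS = VALUE 10

  c1: issue ADD r4<-Add1  regs: r0:6,r1:8,r2:2,r3:6,r4:Add1,r5:9
  c2: issue ADD r5<-Add2  regs: r0:6,r1:8,r2:2,r3:6,r4:Add1,r5:Add2
  c3: stall  regs: r0:6,r1:8,r2:2,r3:6,r4:Add1,r5:Add2
  c4: CDB Add1=16; issue SUB r1<-Add1  regs: r0:6,r1:Add1,r2:2,r3:6,r4:16,r5:Add2
  c5: stall  regs: r0:6,r1:Add1,r2:2,r3:6,r4:16,r5:Add2
  c6: stall  regs: r0:6,r1:Add1,r2:2,r3:6,r4:16,r5:Add2
  c7: CDB Add1=-10; issue ADD r4<-Add1  regs: r0:6,r1:-10,r2:2,r3:6,r4:Add1,r5:Add2
  c8: CDB Add2=22; issue SUB r5<-Add2  regs: r0:6,r1:-10,r2:2,r3:6,r4:Add1,r5:Add2
  c9: issue MUL r2<-Mul1  regs: r0:6,r1:-10,r2:Mul1,r3:6,r4:Add1,r5:Add2
  c10: CDB Add1=-4; issue SUB r2<-Add1  regs: r0:6,r1:-10,r2:Add1,r3:6,r4:-4,r5:Add2
  c11: stall  regs: r0:6,r1:-10,r2:Add1,r3:6,r4:-4,r5:Add2
  c12: stall  regs: r0:6,r1:-10,r2:Add1,r3:6,r4:-4,r5:Add2
  c13: CDB Add2=10; issue ADD r2<-Add2  regs: r0:6,r1:-10,r2:Add2,r3:6,r4:-4,r5:10
  c14: CDB Mul1=-24  regs: r0:6,r1:-10,r2:Add2,r3:6,r4:-4,r5:10
  c15: -  regs: r0:6,r1:-10,r2:Add2,r3:6,r4:-4,r5:10
  c16: -  regs: r0:6,r1:-10,r2:Add2,r3:6,r4:-4,r5:10
  c17: CDB Add1=-34  regs: r0:6,r1:-10,r2:Add2,r3:6,r4:-4,r5:10
  c18: -  regs: r0:6,r1:-10,r2:Add2,r3:6,r4:-4,r5:10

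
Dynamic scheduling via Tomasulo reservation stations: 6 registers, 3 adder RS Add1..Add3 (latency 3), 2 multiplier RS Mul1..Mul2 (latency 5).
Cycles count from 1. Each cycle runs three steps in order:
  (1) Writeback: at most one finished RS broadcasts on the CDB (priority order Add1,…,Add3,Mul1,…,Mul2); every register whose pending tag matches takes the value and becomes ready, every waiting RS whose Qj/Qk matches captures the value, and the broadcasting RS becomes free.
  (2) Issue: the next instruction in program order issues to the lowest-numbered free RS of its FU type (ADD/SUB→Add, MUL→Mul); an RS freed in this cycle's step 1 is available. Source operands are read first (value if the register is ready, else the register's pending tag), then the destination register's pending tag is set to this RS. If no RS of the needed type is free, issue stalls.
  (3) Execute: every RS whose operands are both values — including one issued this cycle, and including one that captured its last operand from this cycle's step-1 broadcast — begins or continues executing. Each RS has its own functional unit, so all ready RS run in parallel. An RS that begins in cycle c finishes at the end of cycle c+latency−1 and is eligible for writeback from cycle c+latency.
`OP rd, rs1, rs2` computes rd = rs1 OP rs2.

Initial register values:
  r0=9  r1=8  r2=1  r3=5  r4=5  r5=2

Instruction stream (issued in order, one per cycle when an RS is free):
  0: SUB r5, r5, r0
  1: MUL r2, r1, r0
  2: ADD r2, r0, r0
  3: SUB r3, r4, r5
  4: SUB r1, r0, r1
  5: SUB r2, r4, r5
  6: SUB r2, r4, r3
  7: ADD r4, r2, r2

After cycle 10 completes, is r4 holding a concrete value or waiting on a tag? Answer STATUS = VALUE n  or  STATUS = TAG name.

c1: issue SUB r5<-Add1 | r0:9,r1:8,r2:1,r3:5,r4:5,r5:Add1
c2: issue MUL r2<-Mul1 | r0:9,r1:8,r2:Mul1,r3:5,r4:5,r5:Add1
c3: issue ADD r2<-Add2 | r0:9,r1:8,r2:Add2,r3:5,r4:5,r5:Add1
c4: CDB Add1=-7; issue SUB r3<-Add1 | r0:9,r1:8,r2:Add2,r3:Add1,r4:5,r5:-7
c5: issue SUB r1<-Add3 | r0:9,r1:Add3,r2:Add2,r3:Add1,r4:5,r5:-7
c6: CDB Add2=18; issue SUB r2<-Add2 | r0:9,r1:Add3,r2:Add2,r3:Add1,r4:5,r5:-7
c7: CDB Add1=12; issue SUB r2<-Add1 | r0:9,r1:Add3,r2:Add1,r3:12,r4:5,r5:-7
c8: CDB Add3=1; issue ADD r4<-Add3 | r0:9,r1:1,r2:Add1,r3:12,r4:Add3,r5:-7
c9: CDB Add2=12 | r0:9,r1:1,r2:Add1,r3:12,r4:Add3,r5:-7
c10: CDB Add1=-7 | r0:9,r1:1,r2:-7,r3:12,r4:Add3,r5:-7

STATUS = TAG Add3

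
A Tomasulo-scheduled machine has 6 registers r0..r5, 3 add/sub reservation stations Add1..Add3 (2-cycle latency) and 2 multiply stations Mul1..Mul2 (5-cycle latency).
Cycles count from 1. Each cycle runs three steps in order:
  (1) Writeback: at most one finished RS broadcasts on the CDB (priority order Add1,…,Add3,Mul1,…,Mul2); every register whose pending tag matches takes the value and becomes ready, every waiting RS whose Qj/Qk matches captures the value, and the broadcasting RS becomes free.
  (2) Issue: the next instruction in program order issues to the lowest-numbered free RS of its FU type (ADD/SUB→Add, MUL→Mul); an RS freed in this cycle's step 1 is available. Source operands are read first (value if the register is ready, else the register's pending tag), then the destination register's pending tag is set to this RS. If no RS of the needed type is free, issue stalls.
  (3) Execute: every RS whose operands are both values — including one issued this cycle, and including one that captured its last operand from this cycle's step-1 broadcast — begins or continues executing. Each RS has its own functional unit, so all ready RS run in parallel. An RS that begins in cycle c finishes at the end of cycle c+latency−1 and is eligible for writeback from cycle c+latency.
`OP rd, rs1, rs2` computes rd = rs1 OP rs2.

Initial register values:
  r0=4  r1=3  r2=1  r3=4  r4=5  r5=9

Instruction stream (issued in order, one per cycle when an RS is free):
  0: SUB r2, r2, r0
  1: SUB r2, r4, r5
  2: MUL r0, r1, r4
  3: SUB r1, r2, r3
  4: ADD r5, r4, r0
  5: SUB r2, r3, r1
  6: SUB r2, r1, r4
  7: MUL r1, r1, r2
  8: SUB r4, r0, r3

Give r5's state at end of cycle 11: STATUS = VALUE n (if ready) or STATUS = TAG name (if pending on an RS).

c1: issue SUB r2<-Add1 | r0:4,r1:3,r2:Add1,r3:4,r4:5,r5:9
c2: issue SUB r2<-Add2 | r0:4,r1:3,r2:Add2,r3:4,r4:5,r5:9
c3: CDB Add1=-3; issue MUL r0<-Mul1 | r0:Mul1,r1:3,r2:Add2,r3:4,r4:5,r5:9
c4: CDB Add2=-4; issue SUB r1<-Add1 | r0:Mul1,r1:Add1,r2:-4,r3:4,r4:5,r5:9
c5: issue ADD r5<-Add2 | r0:Mul1,r1:Add1,r2:-4,r3:4,r4:5,r5:Add2
c6: CDB Add1=-8; issue SUB r2<-Add1 | r0:Mul1,r1:-8,r2:Add1,r3:4,r4:5,r5:Add2
c7: issue SUB r2<-Add3 | r0:Mul1,r1:-8,r2:Add3,r3:4,r4:5,r5:Add2
c8: CDB Add1=12; issue MUL r1<-Mul2 | r0:Mul1,r1:Mul2,r2:Add3,r3:4,r4:5,r5:Add2
c9: CDB Add3=-13; issue SUB r4<-Add1 | r0:Mul1,r1:Mul2,r2:-13,r3:4,r4:Add1,r5:Add2
c10: CDB Mul1=15 | r0:15,r1:Mul2,r2:-13,r3:4,r4:Add1,r5:Add2
c11: - | r0:15,r1:Mul2,r2:-13,r3:4,r4:Add1,r5:Add2

STATUS = TAG Add2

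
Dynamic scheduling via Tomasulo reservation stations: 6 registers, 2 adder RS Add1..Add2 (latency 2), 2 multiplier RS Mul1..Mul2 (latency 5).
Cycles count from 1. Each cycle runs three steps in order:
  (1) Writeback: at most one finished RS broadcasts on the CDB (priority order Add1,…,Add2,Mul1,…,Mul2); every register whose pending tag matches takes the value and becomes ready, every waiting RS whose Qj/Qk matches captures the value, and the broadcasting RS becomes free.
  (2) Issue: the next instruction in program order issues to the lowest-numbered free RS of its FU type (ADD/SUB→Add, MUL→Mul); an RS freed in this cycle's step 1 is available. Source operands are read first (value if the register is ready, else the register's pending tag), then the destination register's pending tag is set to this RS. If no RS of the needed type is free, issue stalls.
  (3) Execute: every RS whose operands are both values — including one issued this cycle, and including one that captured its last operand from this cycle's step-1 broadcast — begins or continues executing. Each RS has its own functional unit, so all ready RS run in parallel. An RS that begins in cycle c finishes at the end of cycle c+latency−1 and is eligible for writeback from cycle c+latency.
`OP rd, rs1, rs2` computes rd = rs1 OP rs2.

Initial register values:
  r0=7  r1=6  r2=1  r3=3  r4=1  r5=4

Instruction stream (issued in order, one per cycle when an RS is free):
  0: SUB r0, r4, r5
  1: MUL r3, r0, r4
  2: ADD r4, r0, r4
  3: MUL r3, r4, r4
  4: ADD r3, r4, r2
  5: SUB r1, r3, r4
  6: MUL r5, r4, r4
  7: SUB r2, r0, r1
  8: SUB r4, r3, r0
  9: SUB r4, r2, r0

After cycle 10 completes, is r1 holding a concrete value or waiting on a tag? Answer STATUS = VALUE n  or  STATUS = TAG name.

STATUS = VALUE 1

cycle 1: issue SUB r0<-Add1 // r0:Add1,r1:6,r2:1,r3:3,r4:1,r5:4
cycle 2: issue MUL r3<-Mul1 // r0:Add1,r1:6,r2:1,r3:Mul1,r4:1,r5:4
cycle 3: CDB Add1=-3; issue ADD r4<-Add1 // r0:-3,r1:6,r2:1,r3:Mul1,r4:Add1,r5:4
cycle 4: issue MUL r3<-Mul2 // r0:-3,r1:6,r2:1,r3:Mul2,r4:Add1,r5:4
cycle 5: CDB Add1=-2; issue ADD r3<-Add1 // r0:-3,r1:6,r2:1,r3:Add1,r4:-2,r5:4
cycle 6: issue SUB r1<-Add2 // r0:-3,r1:Add2,r2:1,r3:Add1,r4:-2,r5:4
cycle 7: CDB Add1=-1; stall // r0:-3,r1:Add2,r2:1,r3:-1,r4:-2,r5:4
cycle 8: CDB Mul1=-3; issue MUL r5<-Mul1 // r0:-3,r1:Add2,r2:1,r3:-1,r4:-2,r5:Mul1
cycle 9: CDB Add2=1; issue SUB r2<-Add1 // r0:-3,r1:1,r2:Add1,r3:-1,r4:-2,r5:Mul1
cycle 10: CDB Mul2=4; issue SUB r4<-Add2 // r0:-3,r1:1,r2:Add1,r3:-1,r4:Add2,r5:Mul1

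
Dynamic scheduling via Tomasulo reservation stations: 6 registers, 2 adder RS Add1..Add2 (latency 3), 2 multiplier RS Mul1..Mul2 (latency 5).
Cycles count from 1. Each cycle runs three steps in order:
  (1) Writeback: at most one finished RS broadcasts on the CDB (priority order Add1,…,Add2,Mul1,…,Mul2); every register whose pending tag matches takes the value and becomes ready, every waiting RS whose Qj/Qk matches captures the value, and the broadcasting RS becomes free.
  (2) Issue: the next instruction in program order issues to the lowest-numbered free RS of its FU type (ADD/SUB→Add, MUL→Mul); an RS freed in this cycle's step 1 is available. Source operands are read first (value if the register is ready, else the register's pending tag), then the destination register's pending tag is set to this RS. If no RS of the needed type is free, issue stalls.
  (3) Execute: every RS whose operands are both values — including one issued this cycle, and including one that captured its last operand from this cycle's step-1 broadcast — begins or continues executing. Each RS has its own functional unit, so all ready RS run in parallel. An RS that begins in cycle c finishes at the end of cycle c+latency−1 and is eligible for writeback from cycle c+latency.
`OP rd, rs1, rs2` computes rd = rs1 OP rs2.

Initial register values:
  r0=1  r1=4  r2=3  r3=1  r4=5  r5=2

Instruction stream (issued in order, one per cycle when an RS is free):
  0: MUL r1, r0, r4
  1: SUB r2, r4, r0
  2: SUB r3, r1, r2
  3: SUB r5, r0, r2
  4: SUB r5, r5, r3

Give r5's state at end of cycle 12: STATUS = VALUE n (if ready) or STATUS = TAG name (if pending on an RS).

STATUS = VALUE -4

c1: issue MUL r1<-Mul1 | r0:1,r1:Mul1,r2:3,r3:1,r4:5,r5:2
c2: issue SUB r2<-Add1 | r0:1,r1:Mul1,r2:Add1,r3:1,r4:5,r5:2
c3: issue SUB r3<-Add2 | r0:1,r1:Mul1,r2:Add1,r3:Add2,r4:5,r5:2
c4: stall | r0:1,r1:Mul1,r2:Add1,r3:Add2,r4:5,r5:2
c5: CDB Add1=4; issue SUB r5<-Add1 | r0:1,r1:Mul1,r2:4,r3:Add2,r4:5,r5:Add1
c6: CDB Mul1=5; stall | r0:1,r1:5,r2:4,r3:Add2,r4:5,r5:Add1
c7: stall | r0:1,r1:5,r2:4,r3:Add2,r4:5,r5:Add1
c8: CDB Add1=-3; issue SUB r5<-Add1 | r0:1,r1:5,r2:4,r3:Add2,r4:5,r5:Add1
c9: CDB Add2=1 | r0:1,r1:5,r2:4,r3:1,r4:5,r5:Add1
c10: - | r0:1,r1:5,r2:4,r3:1,r4:5,r5:Add1
c11: - | r0:1,r1:5,r2:4,r3:1,r4:5,r5:Add1
c12: CDB Add1=-4 | r0:1,r1:5,r2:4,r3:1,r4:5,r5:-4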